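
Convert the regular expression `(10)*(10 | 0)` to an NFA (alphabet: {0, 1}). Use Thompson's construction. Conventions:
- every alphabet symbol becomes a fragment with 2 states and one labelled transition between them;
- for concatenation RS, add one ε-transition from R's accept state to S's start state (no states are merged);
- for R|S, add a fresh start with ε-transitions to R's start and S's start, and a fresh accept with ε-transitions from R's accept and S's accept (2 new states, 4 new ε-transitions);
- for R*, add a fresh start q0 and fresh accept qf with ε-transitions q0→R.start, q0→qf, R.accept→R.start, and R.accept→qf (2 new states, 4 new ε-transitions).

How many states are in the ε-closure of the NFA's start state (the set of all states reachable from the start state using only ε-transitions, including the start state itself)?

Work bottom-up. For each fragment F, track |ε-closure(F.start)| and whether F's accept lies in that closure (i.e. whether F accepts ε). A single-symbol fragment has closure size 1 and does not accept ε.
  10 — same as the first factor's closure: C = 1
  (10)* — new start has ε-edges to the inner start and to the new accept, so C = 2 + 1 = 3
  10 — C equals the left operand's closure size = 1 (its accept is not ε-reachable, so the closure stops there)
  10 | 0 — new start ε-reaches every alternative's start; none of them accept ε, so the new accept is not reached: C = 1 + 1 + 1 = 3
  (10)*(10 | 0) — C = 3 + 3 = 6 (closure spills across the concat boundary because the left factor accepts ε)

6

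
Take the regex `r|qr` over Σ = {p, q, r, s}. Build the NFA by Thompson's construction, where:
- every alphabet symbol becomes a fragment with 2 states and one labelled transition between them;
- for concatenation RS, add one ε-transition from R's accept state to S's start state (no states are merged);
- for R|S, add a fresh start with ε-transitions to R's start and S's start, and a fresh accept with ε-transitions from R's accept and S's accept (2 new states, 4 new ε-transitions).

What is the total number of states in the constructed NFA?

8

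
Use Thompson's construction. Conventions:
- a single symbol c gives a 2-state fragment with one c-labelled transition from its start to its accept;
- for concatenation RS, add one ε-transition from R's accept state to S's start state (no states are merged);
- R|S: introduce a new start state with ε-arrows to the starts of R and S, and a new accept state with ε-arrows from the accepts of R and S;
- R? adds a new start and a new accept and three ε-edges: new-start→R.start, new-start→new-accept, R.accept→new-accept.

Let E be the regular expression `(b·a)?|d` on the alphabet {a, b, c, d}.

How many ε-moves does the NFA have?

8

By structural recursion:
Each of the 3 symbol leaves contributes 0 ε-transitions.
  b·a = 1 ε-transition
  (b·a)? = 4 ε-transitions
  (b·a)?|d = 8 ε-transitions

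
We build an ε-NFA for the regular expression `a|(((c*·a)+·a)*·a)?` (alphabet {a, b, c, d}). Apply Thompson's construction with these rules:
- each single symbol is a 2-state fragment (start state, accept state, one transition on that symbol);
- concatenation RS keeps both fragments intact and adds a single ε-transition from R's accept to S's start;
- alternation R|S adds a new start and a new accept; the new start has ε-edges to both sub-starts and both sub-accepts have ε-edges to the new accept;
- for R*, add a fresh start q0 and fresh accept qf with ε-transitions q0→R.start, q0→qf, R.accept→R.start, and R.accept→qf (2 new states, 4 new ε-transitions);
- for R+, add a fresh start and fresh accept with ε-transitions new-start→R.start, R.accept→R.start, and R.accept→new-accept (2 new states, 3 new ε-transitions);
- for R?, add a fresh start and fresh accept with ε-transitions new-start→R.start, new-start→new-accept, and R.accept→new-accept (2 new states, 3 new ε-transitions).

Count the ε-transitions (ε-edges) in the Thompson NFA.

21

Per subexpression:
Each of the 5 symbol leaves contributes 0 ε-transitions.
  c* → 4 ε-transitions
  c*·a → 5 ε-transitions
  (c*·a)+ → 8 ε-transitions
  (c*·a)+·a → 9 ε-transitions
  ((c*·a)+·a)* → 13 ε-transitions
  ((c*·a)+·a)*·a → 14 ε-transitions
  (((c*·a)+·a)*·a)? → 17 ε-transitions
  a|(((c*·a)+·a)*·a)? → 21 ε-transitions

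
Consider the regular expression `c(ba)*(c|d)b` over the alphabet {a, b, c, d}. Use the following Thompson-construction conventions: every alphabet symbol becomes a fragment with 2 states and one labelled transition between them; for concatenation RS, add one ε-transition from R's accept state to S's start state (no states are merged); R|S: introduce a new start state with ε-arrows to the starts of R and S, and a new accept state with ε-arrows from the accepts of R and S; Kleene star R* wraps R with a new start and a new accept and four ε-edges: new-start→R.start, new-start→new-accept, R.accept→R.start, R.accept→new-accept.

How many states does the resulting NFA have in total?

Bottom-up over the parse tree:
Each of the 6 symbol leaves contributes a 2-state fragment.
  ba — 4 states
  (ba)* — 6 states
  c|d — 6 states
  c(ba)*(c|d)b — 16 states

16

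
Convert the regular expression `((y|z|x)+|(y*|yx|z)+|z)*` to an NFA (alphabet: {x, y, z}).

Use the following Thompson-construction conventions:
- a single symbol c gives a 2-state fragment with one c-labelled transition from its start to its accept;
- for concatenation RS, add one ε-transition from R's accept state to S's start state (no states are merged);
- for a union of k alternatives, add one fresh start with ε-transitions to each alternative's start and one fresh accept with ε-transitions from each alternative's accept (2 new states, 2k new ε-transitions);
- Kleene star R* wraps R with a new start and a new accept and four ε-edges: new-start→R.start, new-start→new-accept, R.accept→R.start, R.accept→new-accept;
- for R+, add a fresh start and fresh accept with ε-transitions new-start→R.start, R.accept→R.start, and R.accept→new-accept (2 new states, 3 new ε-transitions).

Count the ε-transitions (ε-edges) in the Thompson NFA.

Building bottom-up:
Each of the 8 symbol leaves contributes 0 ε-transitions.
  y|z|x → 6 ε-transitions
  (y|z|x)+ → 9 ε-transitions
  y* → 4 ε-transitions
  yx → 1 ε-transition
  y*|yx|z → 11 ε-transitions
  (y*|yx|z)+ → 14 ε-transitions
  (y|z|x)+|(y*|yx|z)+|z → 29 ε-transitions
  ((y|z|x)+|(y*|yx|z)+|z)* → 33 ε-transitions

33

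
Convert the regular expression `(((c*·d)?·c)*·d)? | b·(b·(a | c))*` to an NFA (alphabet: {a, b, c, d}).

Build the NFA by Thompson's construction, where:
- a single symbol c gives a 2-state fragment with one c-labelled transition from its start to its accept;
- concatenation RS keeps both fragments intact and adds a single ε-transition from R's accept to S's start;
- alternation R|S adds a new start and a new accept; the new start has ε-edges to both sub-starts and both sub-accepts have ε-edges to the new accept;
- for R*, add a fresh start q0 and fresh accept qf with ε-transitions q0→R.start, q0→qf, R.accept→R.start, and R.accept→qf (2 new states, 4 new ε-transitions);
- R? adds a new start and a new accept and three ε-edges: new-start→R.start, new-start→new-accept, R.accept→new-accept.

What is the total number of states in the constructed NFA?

Building bottom-up:
Each of the 8 symbol leaves contributes a 2-state fragment.
  c* — 4 states
  c*·d — 6 states
  (c*·d)? — 8 states
  (c*·d)?·c — 10 states
  ((c*·d)?·c)* — 12 states
  ((c*·d)?·c)*·d — 14 states
  (((c*·d)?·c)*·d)? — 16 states
  a | c — 6 states
  b·(a | c) — 8 states
  (b·(a | c))* — 10 states
  b·(b·(a | c))* — 12 states
  (((c*·d)?·c)*·d)? | b·(b·(a | c))* — 30 states

30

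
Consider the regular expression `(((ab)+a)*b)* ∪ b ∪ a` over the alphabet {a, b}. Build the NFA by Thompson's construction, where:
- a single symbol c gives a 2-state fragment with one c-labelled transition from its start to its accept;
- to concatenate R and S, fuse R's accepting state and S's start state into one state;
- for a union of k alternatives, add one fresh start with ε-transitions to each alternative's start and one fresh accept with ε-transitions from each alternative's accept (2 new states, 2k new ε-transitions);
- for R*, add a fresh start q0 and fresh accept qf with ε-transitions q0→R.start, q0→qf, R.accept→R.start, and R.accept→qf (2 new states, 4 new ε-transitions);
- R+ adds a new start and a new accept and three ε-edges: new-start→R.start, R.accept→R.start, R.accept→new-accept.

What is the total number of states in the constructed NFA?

17

Building bottom-up:
Each of the 6 symbol leaves contributes a 2-state fragment.
  ab → 3 states
  (ab)+ → 5 states
  (ab)+a → 6 states
  ((ab)+a)* → 8 states
  ((ab)+a)*b → 9 states
  (((ab)+a)*b)* → 11 states
  (((ab)+a)*b)* ∪ b ∪ a → 17 states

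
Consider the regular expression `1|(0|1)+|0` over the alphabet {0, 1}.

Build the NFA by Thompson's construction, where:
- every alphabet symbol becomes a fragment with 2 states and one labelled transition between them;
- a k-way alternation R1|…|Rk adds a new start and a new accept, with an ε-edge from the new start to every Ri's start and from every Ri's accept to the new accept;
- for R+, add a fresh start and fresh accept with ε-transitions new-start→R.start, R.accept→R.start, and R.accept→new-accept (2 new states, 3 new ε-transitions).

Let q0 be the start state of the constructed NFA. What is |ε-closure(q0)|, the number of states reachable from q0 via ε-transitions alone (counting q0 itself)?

7

Let C(F) = |ε-closure(F.start)| within fragment F, and note whether F accepts ε. Symbol fragments have C = 1 and do not accept ε. Then:
  0|1 : new start ε-reaches every alternative's start; none of them accept ε, so the new accept is not reached: |ε-closure| = 1 + 1 + 1 = 3
  (0|1)+ : new start ε-reaches only the body's start; the new accept needs a symbol first: |ε-closure| = 1 + 3 = 4
  1|(0|1)+|0 : |ε-closure| = 1 + 1 + 4 + 1 = 7 (the new accept is not ε-reachable since no branch accepts ε)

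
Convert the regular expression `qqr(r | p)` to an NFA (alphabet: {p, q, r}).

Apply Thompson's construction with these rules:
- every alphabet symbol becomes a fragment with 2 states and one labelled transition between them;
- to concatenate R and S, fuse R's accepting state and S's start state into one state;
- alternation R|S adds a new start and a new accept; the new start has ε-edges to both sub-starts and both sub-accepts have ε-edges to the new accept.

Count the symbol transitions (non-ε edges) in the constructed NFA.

By structural recursion:
Each of the 5 symbol leaves contributes exactly 1 symbol transition.
  r | p → 2 symbol transitions
  qqr(r | p) → 5 symbol transitions

5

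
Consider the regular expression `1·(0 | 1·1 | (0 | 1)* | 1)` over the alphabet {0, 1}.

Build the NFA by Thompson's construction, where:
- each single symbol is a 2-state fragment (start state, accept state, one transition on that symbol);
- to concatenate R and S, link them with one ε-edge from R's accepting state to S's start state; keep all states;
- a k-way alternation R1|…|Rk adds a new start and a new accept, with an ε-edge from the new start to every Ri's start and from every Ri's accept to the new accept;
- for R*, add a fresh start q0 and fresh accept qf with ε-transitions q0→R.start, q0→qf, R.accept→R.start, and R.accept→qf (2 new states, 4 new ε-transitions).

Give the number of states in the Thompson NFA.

20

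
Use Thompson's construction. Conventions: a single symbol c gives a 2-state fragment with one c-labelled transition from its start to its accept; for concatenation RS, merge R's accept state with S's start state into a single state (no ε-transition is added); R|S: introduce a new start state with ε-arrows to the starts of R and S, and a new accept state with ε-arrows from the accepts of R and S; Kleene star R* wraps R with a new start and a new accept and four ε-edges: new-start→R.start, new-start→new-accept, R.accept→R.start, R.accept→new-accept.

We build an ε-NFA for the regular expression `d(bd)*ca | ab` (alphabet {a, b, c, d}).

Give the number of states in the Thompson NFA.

13

Recursing over subexpressions:
Each of the 7 symbol leaves contributes a 2-state fragment.
  bd → 3 states
  (bd)* → 5 states
  d(bd)*ca → 8 states
  ab → 3 states
  d(bd)*ca | ab → 13 states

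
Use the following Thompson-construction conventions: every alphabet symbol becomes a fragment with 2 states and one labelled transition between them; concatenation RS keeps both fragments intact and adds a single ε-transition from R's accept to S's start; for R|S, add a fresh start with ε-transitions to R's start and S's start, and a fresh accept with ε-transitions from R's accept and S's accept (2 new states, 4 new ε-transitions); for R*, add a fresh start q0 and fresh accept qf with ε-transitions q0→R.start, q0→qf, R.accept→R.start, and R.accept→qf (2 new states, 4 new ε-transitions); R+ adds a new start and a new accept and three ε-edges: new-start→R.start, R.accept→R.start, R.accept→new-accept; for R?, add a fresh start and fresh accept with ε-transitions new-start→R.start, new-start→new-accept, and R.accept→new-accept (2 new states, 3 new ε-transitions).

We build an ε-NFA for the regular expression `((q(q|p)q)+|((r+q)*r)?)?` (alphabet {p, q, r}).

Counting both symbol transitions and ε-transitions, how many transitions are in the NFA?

Recursing over subexpressions:
Each of the 7 symbol leaves contributes 1 transition (1 symbol, 0 ε).
  q|p : 6 transitions (2 symbol, 4 ε)
  q(q|p)q : 10 transitions (4 symbol, 6 ε)
  (q(q|p)q)+ : 13 transitions (4 symbol, 9 ε)
  r+ : 4 transitions (1 symbol, 3 ε)
  r+q : 6 transitions (2 symbol, 4 ε)
  (r+q)* : 10 transitions (2 symbol, 8 ε)
  (r+q)*r : 12 transitions (3 symbol, 9 ε)
  ((r+q)*r)? : 15 transitions (3 symbol, 12 ε)
  (q(q|p)q)+|((r+q)*r)? : 32 transitions (7 symbol, 25 ε)
  ((q(q|p)q)+|((r+q)*r)?)? : 35 transitions (7 symbol, 28 ε)

35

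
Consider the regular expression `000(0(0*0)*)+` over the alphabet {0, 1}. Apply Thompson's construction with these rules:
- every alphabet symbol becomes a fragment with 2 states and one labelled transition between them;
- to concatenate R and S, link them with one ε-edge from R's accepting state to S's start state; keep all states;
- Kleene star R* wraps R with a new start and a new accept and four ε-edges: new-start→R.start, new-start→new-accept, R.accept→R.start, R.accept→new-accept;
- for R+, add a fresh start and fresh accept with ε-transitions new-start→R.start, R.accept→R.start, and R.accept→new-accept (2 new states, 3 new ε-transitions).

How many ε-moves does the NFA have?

Recursing over subexpressions:
Each of the 6 symbol leaves contributes 0 ε-transitions.
  0* → 4 ε-transitions
  0*0 → 5 ε-transitions
  (0*0)* → 9 ε-transitions
  0(0*0)* → 10 ε-transitions
  (0(0*0)*)+ → 13 ε-transitions
  000(0(0*0)*)+ → 16 ε-transitions

16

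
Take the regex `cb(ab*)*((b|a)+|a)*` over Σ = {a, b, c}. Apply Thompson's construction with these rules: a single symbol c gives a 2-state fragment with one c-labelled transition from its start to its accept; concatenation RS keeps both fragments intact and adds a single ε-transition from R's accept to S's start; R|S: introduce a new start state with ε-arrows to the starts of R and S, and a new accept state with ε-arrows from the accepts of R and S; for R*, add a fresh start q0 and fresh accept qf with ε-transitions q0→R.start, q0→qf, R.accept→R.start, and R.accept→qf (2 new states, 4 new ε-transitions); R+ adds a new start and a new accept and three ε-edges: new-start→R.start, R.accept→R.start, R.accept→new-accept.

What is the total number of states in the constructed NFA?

26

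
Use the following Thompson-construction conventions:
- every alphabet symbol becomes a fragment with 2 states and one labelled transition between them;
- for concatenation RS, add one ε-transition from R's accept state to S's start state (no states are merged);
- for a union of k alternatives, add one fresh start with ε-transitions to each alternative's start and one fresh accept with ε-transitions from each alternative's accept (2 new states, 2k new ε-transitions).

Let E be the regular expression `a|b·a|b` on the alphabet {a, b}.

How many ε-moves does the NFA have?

Per subexpression:
Each of the 4 symbol leaves contributes 0 ε-transitions.
  b·a — 1 ε-transition
  a|b·a|b — 7 ε-transitions

7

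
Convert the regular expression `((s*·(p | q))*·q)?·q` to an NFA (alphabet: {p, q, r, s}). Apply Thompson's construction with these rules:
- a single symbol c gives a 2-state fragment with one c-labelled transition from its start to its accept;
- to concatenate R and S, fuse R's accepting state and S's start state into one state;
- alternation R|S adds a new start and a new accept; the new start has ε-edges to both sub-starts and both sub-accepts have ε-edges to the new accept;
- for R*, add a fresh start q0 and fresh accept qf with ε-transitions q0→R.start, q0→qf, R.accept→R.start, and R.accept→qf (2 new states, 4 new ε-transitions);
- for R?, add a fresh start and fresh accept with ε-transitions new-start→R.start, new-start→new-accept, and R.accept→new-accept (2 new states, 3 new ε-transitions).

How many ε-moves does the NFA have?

15

Building bottom-up:
Each of the 5 symbol leaves contributes 0 ε-transitions.
  s* → 4 ε-transitions
  p | q → 4 ε-transitions
  s*·(p | q) → 8 ε-transitions
  (s*·(p | q))* → 12 ε-transitions
  (s*·(p | q))*·q → 12 ε-transitions
  ((s*·(p | q))*·q)? → 15 ε-transitions
  ((s*·(p | q))*·q)?·q → 15 ε-transitions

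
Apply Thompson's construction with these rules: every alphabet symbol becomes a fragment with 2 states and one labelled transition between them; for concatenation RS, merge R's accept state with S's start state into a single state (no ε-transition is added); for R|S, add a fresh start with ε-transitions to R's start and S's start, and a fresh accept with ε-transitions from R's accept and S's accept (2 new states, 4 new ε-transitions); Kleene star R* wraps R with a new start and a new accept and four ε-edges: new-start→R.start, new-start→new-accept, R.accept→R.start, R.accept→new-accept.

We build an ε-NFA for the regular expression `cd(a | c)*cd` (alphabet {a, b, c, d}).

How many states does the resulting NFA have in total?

By structural recursion:
Each of the 6 symbol leaves contributes a 2-state fragment.
  a | c = 6 states
  (a | c)* = 8 states
  cd(a | c)*cd = 12 states

12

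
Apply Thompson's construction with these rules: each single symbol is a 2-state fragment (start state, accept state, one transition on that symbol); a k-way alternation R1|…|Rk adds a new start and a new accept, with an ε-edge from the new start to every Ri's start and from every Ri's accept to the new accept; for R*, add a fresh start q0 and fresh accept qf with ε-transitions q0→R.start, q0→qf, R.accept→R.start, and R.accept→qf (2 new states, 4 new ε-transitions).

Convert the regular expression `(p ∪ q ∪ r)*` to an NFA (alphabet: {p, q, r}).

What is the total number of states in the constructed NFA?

Recursing over subexpressions:
Each of the 3 symbol leaves contributes a 2-state fragment.
  p ∪ q ∪ r → 8 states
  (p ∪ q ∪ r)* → 10 states

10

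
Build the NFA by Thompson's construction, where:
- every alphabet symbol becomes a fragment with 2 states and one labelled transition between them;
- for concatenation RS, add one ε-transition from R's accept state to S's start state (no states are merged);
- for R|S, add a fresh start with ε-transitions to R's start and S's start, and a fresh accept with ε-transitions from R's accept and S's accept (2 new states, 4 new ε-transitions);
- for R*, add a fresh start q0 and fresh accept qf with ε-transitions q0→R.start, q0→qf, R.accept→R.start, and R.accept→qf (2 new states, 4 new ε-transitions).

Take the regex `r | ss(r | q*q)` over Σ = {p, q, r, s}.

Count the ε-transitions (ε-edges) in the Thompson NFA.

Per subexpression:
Each of the 6 symbol leaves contributes 0 ε-transitions.
  q* — 4 ε-transitions
  q*q — 5 ε-transitions
  r | q*q — 9 ε-transitions
  ss(r | q*q) — 11 ε-transitions
  r | ss(r | q*q) — 15 ε-transitions

15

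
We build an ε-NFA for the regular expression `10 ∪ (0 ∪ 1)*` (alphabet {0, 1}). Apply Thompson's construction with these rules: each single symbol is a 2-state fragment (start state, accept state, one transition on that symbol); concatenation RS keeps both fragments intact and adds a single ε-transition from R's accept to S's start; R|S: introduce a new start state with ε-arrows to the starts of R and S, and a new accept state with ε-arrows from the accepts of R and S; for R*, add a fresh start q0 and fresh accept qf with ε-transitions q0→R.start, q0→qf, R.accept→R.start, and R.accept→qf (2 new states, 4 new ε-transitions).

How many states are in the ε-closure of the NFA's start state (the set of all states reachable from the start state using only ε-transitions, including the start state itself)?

Work bottom-up. For each fragment F, track |ε-closure(F.start)| and whether F's accept lies in that closure (i.e. whether F accepts ε). A single-symbol fragment has closure size 1 and does not accept ε.
  10 : same as the first factor's closure: |closure| = 1
  0 ∪ 1 : |closure| = 1 + 1 + 1 = 3 (the new accept is not ε-reachable since no branch accepts ε)
  (0 ∪ 1)* : |closure| = 1 (new start) + 3 (body) + 1 (new accept) = 5
  10 ∪ (0 ∪ 1)* : |closure| = 1 (new start) + (1 + 5) + 1 (new accept, since some branch ε-reaches its own accept) = 8

8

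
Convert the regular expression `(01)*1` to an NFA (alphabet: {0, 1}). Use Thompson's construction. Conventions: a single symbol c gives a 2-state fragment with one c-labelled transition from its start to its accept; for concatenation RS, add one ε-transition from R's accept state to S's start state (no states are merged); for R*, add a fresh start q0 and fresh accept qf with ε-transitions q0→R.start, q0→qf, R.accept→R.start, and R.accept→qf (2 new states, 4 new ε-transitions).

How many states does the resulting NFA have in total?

Bottom-up over the parse tree:
Each of the 3 symbol leaves contributes a 2-state fragment.
  01 — 4 states
  (01)* — 6 states
  (01)*1 — 8 states

8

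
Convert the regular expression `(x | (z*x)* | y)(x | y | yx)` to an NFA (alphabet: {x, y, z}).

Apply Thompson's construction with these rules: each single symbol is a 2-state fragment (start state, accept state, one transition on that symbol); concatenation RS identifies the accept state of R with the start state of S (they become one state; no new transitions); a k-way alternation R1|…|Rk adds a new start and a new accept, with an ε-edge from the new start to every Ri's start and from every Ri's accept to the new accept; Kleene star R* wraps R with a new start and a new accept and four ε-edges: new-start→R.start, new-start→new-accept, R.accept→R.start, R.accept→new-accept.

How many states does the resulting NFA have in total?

By structural recursion:
Each of the 8 symbol leaves contributes a 2-state fragment.
  z* → 4 states
  z*x → 5 states
  (z*x)* → 7 states
  x | (z*x)* | y → 13 states
  yx → 3 states
  x | y | yx → 9 states
  (x | (z*x)* | y)(x | y | yx) → 21 states

21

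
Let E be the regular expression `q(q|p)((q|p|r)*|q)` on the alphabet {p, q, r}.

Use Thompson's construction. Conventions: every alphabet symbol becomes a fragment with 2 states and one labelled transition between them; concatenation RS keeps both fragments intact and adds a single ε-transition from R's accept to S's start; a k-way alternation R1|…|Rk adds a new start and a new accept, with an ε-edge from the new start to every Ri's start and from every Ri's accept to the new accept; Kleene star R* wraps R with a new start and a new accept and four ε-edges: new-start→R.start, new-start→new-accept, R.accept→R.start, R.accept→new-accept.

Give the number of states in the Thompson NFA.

22

Building bottom-up:
Each of the 7 symbol leaves contributes a 2-state fragment.
  q|p → 6 states
  q|p|r → 8 states
  (q|p|r)* → 10 states
  (q|p|r)*|q → 14 states
  q(q|p)((q|p|r)*|q) → 22 states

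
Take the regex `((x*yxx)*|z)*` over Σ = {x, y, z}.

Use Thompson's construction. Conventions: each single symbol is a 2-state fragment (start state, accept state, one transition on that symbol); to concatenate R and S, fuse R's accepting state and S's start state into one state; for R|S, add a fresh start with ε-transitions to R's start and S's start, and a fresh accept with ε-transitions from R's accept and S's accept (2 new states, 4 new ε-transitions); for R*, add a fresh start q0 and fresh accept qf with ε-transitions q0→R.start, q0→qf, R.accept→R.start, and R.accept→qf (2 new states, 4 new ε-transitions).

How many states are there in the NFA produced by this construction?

Bottom-up over the parse tree:
Each of the 5 symbol leaves contributes a 2-state fragment.
  x* — 4 states
  x*yxx — 7 states
  (x*yxx)* — 9 states
  (x*yxx)*|z — 13 states
  ((x*yxx)*|z)* — 15 states

15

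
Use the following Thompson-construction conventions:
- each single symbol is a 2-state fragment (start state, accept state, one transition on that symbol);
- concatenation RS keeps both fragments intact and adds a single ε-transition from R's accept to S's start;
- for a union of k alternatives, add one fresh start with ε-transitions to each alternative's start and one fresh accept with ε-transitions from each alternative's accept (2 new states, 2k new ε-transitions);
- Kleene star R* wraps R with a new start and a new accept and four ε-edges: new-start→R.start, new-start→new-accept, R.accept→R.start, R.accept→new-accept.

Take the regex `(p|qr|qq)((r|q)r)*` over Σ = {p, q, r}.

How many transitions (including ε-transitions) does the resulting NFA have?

26

Recursing over subexpressions:
Each of the 8 symbol leaves contributes 1 transition (1 symbol, 0 ε).
  qr = 3 transitions (2 symbol, 1 ε)
  qq = 3 transitions (2 symbol, 1 ε)
  p|qr|qq = 13 transitions (5 symbol, 8 ε)
  r|q = 6 transitions (2 symbol, 4 ε)
  (r|q)r = 8 transitions (3 symbol, 5 ε)
  ((r|q)r)* = 12 transitions (3 symbol, 9 ε)
  (p|qr|qq)((r|q)r)* = 26 transitions (8 symbol, 18 ε)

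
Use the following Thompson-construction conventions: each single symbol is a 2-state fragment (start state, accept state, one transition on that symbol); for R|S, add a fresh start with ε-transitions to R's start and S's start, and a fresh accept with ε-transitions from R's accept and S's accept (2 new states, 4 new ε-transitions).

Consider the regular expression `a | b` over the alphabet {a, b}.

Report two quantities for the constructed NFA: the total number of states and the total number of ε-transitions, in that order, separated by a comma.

6, 4

Building bottom-up:
Each of the 2 symbol leaves contributes 2 states and 0 ε-transitions.
  a | b — 6 states, 4 ε-transitions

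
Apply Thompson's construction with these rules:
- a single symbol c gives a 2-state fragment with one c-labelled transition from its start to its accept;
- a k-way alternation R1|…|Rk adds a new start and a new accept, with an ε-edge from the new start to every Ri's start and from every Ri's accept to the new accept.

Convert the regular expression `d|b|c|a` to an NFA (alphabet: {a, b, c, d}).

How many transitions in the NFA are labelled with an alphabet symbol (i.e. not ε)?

Bottom-up over the parse tree:
Each of the 4 symbol leaves contributes exactly 1 symbol transition.
  d|b|c|a : 4 symbol transitions

4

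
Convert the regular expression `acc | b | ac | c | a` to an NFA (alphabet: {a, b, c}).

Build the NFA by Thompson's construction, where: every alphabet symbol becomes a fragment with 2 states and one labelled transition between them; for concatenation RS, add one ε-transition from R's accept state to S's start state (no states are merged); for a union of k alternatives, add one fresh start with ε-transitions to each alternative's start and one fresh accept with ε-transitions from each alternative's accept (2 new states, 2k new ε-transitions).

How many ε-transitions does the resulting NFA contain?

13

By structural recursion:
Each of the 8 symbol leaves contributes 0 ε-transitions.
  acc → 2 ε-transitions
  ac → 1 ε-transition
  acc | b | ac | c | a → 13 ε-transitions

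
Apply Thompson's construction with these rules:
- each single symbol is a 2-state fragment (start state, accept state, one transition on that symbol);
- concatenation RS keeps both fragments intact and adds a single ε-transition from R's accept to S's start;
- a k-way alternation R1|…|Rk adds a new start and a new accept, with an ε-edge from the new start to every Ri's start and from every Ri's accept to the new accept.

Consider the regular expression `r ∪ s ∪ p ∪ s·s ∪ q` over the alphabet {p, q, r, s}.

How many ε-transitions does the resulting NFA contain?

11

Building bottom-up:
Each of the 6 symbol leaves contributes 0 ε-transitions.
  s·s : 1 ε-transition
  r ∪ s ∪ p ∪ s·s ∪ q : 11 ε-transitions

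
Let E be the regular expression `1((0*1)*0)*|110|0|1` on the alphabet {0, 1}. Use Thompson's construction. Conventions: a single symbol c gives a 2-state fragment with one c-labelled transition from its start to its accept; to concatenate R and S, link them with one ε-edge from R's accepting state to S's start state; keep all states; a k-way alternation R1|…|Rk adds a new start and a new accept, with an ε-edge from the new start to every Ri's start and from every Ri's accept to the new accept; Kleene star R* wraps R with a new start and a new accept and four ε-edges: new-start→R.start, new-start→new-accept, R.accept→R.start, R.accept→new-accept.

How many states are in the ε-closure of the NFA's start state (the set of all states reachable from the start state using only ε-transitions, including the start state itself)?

5

Compute the ε-closure size of each fragment's start state recursively; a symbol fragment's start has no outgoing ε-edge, so its closure is just itself (size 1).
  0* — |ε-closure| = 1 (new start) + 1 (body) + 1 (new accept) = 3
  0*1 — the left operand accepts ε, so the closure extends into the next operand (via the concat ε-link); |ε-closure| = 3 + 1 = 4
  (0*1)* — new start has ε-edges to the inner start and to the new accept, so |ε-closure| = 2 + 4 = 6
  (0*1)*0 — |ε-closure| = 6 + 1 = 7 (closure spills across the concat boundary because the left factor accepts ε)
  ((0*1)*0)* — new start has ε-edges to the inner start and to the new accept, so |ε-closure| = 2 + 7 = 9
  1((0*1)*0)* — same as the first factor's closure: |ε-closure| = 1
  110 — |ε-closure| equals the left operand's closure size = 1 (its accept is not ε-reachable, so the closure stops there)
  1((0*1)*0)*|110|0|1 — new start ε-reaches every alternative's start; none of them accept ε, so the new accept is not reached: |ε-closure| = 1 + 1 + 1 + 1 + 1 = 5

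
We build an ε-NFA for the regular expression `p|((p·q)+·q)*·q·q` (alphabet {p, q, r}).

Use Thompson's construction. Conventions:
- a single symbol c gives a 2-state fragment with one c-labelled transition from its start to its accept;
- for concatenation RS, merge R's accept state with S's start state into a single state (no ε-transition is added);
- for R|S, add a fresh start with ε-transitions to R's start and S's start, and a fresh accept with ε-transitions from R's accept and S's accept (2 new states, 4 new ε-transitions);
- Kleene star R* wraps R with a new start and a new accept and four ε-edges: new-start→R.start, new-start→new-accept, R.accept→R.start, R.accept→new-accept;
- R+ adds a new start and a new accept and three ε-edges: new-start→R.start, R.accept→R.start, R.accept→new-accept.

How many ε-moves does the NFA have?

Building bottom-up:
Each of the 6 symbol leaves contributes 0 ε-transitions.
  p·q : 0 ε-transitions
  (p·q)+ : 3 ε-transitions
  (p·q)+·q : 3 ε-transitions
  ((p·q)+·q)* : 7 ε-transitions
  ((p·q)+·q)*·q·q : 7 ε-transitions
  p|((p·q)+·q)*·q·q : 11 ε-transitions

11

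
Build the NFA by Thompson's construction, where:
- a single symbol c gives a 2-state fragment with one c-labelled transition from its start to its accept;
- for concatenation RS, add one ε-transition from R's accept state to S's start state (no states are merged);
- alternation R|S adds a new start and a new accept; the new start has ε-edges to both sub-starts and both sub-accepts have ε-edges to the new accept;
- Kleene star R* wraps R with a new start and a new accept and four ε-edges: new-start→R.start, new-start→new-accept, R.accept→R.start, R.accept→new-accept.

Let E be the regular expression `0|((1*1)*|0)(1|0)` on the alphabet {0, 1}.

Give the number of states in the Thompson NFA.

22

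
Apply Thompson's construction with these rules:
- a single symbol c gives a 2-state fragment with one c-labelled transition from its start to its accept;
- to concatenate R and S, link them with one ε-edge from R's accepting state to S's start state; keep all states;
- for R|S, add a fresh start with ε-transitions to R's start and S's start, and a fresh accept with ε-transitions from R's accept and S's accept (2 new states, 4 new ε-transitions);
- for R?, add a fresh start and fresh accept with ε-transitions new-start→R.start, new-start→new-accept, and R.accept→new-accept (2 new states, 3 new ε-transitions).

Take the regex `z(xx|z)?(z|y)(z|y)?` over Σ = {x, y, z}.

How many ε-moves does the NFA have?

Bottom-up over the parse tree:
Each of the 8 symbol leaves contributes 0 ε-transitions.
  xx : 1 ε-transition
  xx|z : 5 ε-transitions
  (xx|z)? : 8 ε-transitions
  z|y : 4 ε-transitions
  z|y : 4 ε-transitions
  (z|y)? : 7 ε-transitions
  z(xx|z)?(z|y)(z|y)? : 22 ε-transitions

22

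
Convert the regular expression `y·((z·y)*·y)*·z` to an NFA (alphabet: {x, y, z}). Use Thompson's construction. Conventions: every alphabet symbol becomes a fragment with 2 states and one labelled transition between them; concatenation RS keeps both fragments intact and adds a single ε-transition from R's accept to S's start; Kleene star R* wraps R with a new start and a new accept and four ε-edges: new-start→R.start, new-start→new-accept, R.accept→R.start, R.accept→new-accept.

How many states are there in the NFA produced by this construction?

14

Bottom-up over the parse tree:
Each of the 5 symbol leaves contributes a 2-state fragment.
  z·y → 4 states
  (z·y)* → 6 states
  (z·y)*·y → 8 states
  ((z·y)*·y)* → 10 states
  y·((z·y)*·y)*·z → 14 states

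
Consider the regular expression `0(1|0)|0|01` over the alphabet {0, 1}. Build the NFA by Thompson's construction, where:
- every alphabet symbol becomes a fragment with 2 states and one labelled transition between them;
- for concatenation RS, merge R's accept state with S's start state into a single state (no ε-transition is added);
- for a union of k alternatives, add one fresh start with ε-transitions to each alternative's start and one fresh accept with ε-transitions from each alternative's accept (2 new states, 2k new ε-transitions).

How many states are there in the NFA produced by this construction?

14

Bottom-up over the parse tree:
Each of the 6 symbol leaves contributes a 2-state fragment.
  1|0 — 6 states
  0(1|0) — 7 states
  01 — 3 states
  0(1|0)|0|01 — 14 states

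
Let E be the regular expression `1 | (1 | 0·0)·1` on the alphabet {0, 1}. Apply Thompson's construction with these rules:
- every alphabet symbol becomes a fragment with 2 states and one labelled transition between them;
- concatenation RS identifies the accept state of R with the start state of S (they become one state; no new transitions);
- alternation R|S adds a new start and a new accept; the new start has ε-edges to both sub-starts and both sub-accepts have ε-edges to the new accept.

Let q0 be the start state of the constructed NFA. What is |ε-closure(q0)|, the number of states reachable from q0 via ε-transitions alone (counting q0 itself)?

Work bottom-up. For each fragment F, track |ε-closure(F.start)| and whether F's accept lies in that closure (i.e. whether F accepts ε). A single-symbol fragment has closure size 1 and does not accept ε.
  0·0 → |closure| equals the left operand's closure size = 1 (its accept is not ε-reachable, so the closure stops there)
  1 | 0·0 → new start ε-reaches every alternative's start; none of them accept ε, so the new accept is not reached: |closure| = 1 + 1 + 1 = 3
  (1 | 0·0)·1 → |closure| equals the left operand's closure size = 3 (its accept is not ε-reachable, so the closure stops there)
  1 | (1 | 0·0)·1 → |closure| = 1 + 1 + 3 = 5 (the new accept is not ε-reachable since no branch accepts ε)

5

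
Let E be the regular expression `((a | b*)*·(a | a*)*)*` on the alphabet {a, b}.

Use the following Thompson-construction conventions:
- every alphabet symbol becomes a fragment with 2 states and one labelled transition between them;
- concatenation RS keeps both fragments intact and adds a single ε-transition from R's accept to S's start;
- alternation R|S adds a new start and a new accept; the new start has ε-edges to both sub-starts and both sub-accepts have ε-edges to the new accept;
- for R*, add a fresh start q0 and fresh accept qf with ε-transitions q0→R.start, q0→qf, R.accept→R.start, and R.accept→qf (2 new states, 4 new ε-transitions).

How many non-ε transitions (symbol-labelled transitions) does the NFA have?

Building bottom-up:
Each of the 4 symbol leaves contributes exactly 1 symbol transition.
  b* → 1 symbol transition
  a | b* → 2 symbol transitions
  (a | b*)* → 2 symbol transitions
  a* → 1 symbol transition
  a | a* → 2 symbol transitions
  (a | a*)* → 2 symbol transitions
  (a | b*)*·(a | a*)* → 4 symbol transitions
  ((a | b*)*·(a | a*)*)* → 4 symbol transitions

4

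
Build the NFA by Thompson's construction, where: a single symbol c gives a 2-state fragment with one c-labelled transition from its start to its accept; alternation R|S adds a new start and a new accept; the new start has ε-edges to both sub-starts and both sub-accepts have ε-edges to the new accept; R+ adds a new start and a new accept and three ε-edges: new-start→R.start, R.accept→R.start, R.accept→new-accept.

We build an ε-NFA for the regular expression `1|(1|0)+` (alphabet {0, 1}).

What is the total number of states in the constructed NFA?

Bottom-up over the parse tree:
Each of the 3 symbol leaves contributes a 2-state fragment.
  1|0 — 6 states
  (1|0)+ — 8 states
  1|(1|0)+ — 12 states

12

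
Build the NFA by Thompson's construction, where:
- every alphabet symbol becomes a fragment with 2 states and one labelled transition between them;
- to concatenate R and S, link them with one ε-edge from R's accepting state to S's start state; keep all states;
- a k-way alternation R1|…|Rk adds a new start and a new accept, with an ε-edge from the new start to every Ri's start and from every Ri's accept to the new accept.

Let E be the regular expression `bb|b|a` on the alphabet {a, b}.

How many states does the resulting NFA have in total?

10

Building bottom-up:
Each of the 4 symbol leaves contributes a 2-state fragment.
  bb : 4 states
  bb|b|a : 10 states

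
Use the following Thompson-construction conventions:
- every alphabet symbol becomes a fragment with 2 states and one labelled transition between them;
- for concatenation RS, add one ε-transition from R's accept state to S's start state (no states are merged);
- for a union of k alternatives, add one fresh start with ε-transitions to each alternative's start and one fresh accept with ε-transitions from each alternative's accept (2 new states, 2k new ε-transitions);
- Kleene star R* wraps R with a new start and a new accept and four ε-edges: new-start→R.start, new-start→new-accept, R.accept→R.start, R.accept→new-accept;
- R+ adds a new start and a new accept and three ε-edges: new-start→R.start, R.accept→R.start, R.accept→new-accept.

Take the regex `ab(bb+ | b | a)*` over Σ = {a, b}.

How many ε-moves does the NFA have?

By structural recursion:
Each of the 6 symbol leaves contributes 0 ε-transitions.
  b+ : 3 ε-transitions
  bb+ : 4 ε-transitions
  bb+ | b | a : 10 ε-transitions
  (bb+ | b | a)* : 14 ε-transitions
  ab(bb+ | b | a)* : 16 ε-transitions

16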